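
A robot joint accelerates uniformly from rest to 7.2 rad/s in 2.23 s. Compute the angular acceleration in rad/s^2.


alpha = delta_omega / t = 7.2 / 2.23 = 3.2287

3.2287 rad/s^2


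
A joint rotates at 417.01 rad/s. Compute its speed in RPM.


RPM = 417.01 * 60/(2*pi) = 3982.1522

3982.1522 RPM


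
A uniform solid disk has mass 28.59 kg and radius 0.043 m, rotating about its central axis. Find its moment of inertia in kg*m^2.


I = (1/2)*m*R^2 = 0.5*28.59*0.043^2 = 0.0264

0.0264 kg*m^2


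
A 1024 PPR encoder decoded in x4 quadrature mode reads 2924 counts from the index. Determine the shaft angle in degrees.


angle = counts * 360 / (PPR*4) = 2924 * 360 / 4096 = 256.9922

256.9922 degrees


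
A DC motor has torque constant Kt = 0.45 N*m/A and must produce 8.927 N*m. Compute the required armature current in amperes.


I = tau / Kt = 8.927/0.45 = 19.8378

19.8378 A


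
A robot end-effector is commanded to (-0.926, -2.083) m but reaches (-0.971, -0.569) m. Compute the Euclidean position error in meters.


dx = -0.971 - (-0.926) = -0.0450, dy = -0.569 - (-2.083) = 1.5140
err = sqrt(0.002025 + 2.292196) = 1.5147

1.5147 m


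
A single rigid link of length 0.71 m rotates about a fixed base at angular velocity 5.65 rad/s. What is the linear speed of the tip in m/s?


v = L*omega = 0.71 * 5.65 = 4.0115

4.0115 m/s


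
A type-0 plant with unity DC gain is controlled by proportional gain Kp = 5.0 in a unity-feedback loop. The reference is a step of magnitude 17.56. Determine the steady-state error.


e_ss = R/(1 + Kp) = 17.56/(1 + 5.0) = 17.56/6.0000 = 2.9267

2.9267


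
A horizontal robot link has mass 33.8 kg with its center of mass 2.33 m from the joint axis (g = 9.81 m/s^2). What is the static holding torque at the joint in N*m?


tau = m*g*L = 33.8 * 9.81 * 2.33 = 772.5767

772.5767 N*m


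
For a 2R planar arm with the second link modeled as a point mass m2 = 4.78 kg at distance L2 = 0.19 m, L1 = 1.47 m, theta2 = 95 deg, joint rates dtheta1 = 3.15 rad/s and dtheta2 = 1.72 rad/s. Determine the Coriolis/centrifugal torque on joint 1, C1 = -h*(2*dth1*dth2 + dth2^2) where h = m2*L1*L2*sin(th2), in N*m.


h = m2*L1*L2*sin(th2) = 4.78*1.47*0.19*sin(95 deg) = 1.329974
C1 = -h*(2*3.15*1.72 + 1.72^2) = -1.329974*13.7944 = -18.3462

-18.3462 N*m


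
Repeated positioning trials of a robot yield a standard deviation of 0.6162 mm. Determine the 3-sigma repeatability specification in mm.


repeatability = 3*sigma = 3*0.6162 = 1.8486

1.8486 mm


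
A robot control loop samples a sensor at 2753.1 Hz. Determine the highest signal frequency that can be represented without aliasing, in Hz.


f_max = f_s/2 = 2753.1/2 = 1376.5500

1376.5500 Hz


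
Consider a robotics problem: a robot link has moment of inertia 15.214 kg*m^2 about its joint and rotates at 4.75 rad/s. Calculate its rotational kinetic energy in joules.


KE = (1/2)*I*omega^2 = 0.5*15.214*4.75^2 = 171.6329

171.6329 J


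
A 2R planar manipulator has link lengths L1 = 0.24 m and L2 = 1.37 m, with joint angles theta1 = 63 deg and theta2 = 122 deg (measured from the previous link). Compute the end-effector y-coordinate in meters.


y = L1*sin(th1) + L2*sin(th1+th2) = 0.24*sin(63 deg) + 1.37*sin(185 deg) = 0.0944

0.0944 m


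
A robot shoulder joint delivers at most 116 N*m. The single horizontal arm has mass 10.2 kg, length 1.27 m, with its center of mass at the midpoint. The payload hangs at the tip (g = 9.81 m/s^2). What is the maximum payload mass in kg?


tau_arm = m_arm*g*(L/2) = 10.2*9.81*1.27/2 = 63.5394 N*m
tau_payload = tau_max - tau_arm = 116 - 63.5394 = 52.4606
m_payload = tau_payload / (g*L) = 52.4606 / (9.81*1.27) = 4.2108

4.2108 kg


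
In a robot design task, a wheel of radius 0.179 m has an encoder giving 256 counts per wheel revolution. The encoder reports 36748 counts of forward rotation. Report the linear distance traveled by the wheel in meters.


revs = 36748/256 = 143.546875
d = revs * 2*pi*r = 143.546875 * 2*pi*0.179 = 161.4458

161.4458 m


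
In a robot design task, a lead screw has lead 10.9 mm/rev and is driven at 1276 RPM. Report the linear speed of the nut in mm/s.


v = lead * (RPM/60) = 10.9*1276/60 = 231.8067

231.8067 mm/s


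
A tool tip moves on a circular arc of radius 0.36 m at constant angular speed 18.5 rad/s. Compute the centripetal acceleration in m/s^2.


a_c = omega^2 * r = 18.5^2 * 0.36 = 123.2100

123.2100 m/s^2


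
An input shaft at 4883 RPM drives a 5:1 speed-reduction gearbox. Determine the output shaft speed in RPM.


omega_out = omega_in / N = 4883 / 5 = 976.6000

976.6000 RPM


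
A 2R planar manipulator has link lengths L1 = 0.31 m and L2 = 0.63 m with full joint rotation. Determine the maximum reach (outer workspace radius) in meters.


r_max = L1 + L2 = 0.31 + 0.63 = 0.9400

0.9400 m


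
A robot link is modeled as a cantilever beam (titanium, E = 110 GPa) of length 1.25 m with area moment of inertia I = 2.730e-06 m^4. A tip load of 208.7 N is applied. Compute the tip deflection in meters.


delta = F*L^3/(3*E*I) = 208.7*1.25^3/(3*1.100e+11*2.730e-06)
      = 407.6171875/900900 = 4.5246e-04

4.5246e-04 m


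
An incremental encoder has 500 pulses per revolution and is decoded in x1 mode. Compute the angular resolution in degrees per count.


resolution = 360 / (PPR * 1) = 360 / 500 = 0.7200

0.7200 degrees


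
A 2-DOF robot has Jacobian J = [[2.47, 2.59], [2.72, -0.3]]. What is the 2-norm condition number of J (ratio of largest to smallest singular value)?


JJ^T eigenvalues: trace(JJ^T) = 20.2974, det(JJ^T) = det(J)^2 = 60.61868164
s_max^2 = (20.2974 + sqrt(169.50972020))/2 = 16.65849493
s_min^2 = (20.2974 - sqrt(169.50972020))/2 = 3.63890507
kappa = s_max/s_min = sqrt(16.65849493/3.63890507) = 2.1396

2.1396


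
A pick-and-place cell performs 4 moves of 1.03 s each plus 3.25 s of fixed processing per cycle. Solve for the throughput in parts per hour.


T_cycle = 4*1.03 + 3.25 = 7.3700 s
rate = 3600/T = 488.4668

488.4668 parts/hour


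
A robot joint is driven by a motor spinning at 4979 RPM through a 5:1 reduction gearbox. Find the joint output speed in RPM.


omega_joint = omega_motor / N = 4979 / 5 = 995.8000

995.8000 RPM


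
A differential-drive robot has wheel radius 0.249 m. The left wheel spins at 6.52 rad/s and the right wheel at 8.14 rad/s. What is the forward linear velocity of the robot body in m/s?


v = r*(wR + wL)/2 = 0.249*(8.14 + 6.52)/2 = 1.8252

1.8252 m/s


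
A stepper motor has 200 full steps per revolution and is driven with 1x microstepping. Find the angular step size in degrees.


step = 360/(200*1) = 360/200 = 1.8000

1.8000 degrees


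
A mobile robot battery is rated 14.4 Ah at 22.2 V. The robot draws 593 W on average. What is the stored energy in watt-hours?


E = capacity * V = 14.4*22.2 = 319.6800

319.6800 Wh


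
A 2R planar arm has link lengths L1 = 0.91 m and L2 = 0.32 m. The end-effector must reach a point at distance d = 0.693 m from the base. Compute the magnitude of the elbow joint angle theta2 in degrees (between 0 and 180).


cos(th2) = (d^2 - L1^2 - L2^2)/(2*L1*L2) = (0.693^2 - 0.91^2 - 0.32^2)/(2*0.91*0.32) = -0.77309581
th2 = acos(-0.77309581) = 140.6327 deg

140.6327 degrees


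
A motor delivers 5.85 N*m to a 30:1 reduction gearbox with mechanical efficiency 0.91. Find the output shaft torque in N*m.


tau_out = tau_in * N * eta = 5.85 * 30 * 0.91 = 159.7050

159.7050 N*m


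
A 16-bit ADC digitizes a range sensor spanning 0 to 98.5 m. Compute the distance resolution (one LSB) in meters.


res = range / 2^n = 98.5/2^16 = 98.5/65536 = 0.0015

0.0015 m


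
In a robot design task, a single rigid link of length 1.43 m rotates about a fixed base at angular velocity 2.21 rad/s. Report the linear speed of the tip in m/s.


v = L*omega = 1.43 * 2.21 = 3.1603

3.1603 m/s


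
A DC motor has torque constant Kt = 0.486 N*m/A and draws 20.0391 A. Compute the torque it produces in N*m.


tau = Kt * I = 0.486*20.0391 = 9.7390

9.7390 N*m


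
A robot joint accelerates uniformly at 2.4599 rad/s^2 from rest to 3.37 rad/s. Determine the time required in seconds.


t = delta_omega / alpha = 3.37 / 2.4599 = 1.3700

1.3700 s


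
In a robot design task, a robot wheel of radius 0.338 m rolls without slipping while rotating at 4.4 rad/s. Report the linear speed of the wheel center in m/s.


v = omega * r = 4.4 * 0.338 = 1.4872

1.4872 m/s


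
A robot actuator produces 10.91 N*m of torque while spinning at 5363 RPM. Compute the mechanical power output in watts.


omega = 5363 * 2*pi/60 = 561.612047 rad/s
P = tau * omega = 10.91 * 561.612047 = 6127.1874

6127.1874 W


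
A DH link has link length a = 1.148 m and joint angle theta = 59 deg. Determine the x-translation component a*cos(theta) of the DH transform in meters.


a*cos(theta) = 1.148*cos(59 deg) = 0.5913

0.5913 m


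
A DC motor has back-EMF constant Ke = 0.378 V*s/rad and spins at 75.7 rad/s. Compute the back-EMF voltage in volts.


V_emf = Ke * omega = 0.378*75.7 = 28.6146

28.6146 V


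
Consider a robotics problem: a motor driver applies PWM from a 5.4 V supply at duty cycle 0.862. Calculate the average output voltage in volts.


V_avg = V_supply * D = 5.4*0.862 = 4.6548

4.6548 V


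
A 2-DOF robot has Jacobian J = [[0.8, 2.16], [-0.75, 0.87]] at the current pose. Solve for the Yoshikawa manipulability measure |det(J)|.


det(J) = 0.8*0.87 - (2.16)*(-0.75) = 2.3160
|det(J)| = 2.3160

2.3160


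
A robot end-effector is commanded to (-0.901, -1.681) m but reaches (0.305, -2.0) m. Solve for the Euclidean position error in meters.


dx = 0.305 - (-0.901) = 1.2060, dy = -2.0 - (-1.681) = -0.3190
err = sqrt(1.454436 + 0.101761) = 1.2475

1.2475 m


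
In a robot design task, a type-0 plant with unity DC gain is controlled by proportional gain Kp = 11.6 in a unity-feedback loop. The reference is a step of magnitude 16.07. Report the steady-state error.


e_ss = R/(1 + Kp) = 16.07/(1 + 11.6) = 16.07/12.6000 = 1.2754

1.2754


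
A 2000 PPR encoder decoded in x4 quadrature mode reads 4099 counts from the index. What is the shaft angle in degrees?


angle = counts * 360 / (PPR*4) = 4099 * 360 / 8000 = 184.4550

184.4550 degrees


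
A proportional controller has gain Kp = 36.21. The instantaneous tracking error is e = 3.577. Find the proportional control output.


u_P = Kp * e = 36.21 * 3.577 = 129.5232

129.5232


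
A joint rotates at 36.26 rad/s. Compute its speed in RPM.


RPM = 36.26 * 60/(2*pi) = 346.2575

346.2575 RPM


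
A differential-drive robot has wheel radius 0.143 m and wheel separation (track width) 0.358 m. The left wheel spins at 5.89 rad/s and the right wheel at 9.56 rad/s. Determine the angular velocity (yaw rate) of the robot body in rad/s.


omega = r*(wR - wL)/L = 0.143*(9.56 - (5.89))/0.358 = 1.4659

1.4659 rad/s


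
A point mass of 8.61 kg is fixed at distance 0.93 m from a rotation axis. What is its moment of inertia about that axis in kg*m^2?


I = m*r^2 = 8.61*0.93^2 = 7.4468

7.4468 kg*m^2


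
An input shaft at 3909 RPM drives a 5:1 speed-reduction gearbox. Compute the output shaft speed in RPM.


omega_out = omega_in / N = 3909 / 5 = 781.8000

781.8000 RPM


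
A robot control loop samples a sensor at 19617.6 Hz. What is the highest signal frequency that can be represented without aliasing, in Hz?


f_max = f_s/2 = 19617.6/2 = 9808.8000

9808.8000 Hz


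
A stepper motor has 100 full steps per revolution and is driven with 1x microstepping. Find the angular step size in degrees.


step = 360/(100*1) = 360/100 = 3.6000

3.6000 degrees


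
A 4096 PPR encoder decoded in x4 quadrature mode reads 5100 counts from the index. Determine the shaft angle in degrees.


angle = counts * 360 / (PPR*4) = 5100 * 360 / 16384 = 112.0605

112.0605 degrees


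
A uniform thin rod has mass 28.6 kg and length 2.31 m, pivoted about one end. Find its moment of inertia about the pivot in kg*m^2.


I = (1/3)*m*L^2 = (1/3)*28.6*2.31^2 = 50.8708

50.8708 kg*m^2


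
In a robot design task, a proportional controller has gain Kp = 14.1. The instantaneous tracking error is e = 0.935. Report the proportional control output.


u_P = Kp * e = 14.1 * 0.935 = 13.1835

13.1835


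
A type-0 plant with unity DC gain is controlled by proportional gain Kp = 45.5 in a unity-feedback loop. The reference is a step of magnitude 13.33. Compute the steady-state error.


e_ss = R/(1 + Kp) = 13.33/(1 + 45.5) = 13.33/46.5000 = 0.2867

0.2867


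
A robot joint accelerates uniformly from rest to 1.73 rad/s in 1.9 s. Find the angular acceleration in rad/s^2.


alpha = delta_omega / t = 1.73 / 1.9 = 0.9105

0.9105 rad/s^2


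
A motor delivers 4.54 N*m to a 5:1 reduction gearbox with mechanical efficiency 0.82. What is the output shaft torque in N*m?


tau_out = tau_in * N * eta = 4.54 * 5 * 0.82 = 18.6140

18.6140 N*m


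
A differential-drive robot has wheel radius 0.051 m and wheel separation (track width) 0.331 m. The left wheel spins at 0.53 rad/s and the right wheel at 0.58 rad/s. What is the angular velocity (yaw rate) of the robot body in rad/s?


omega = r*(wR - wL)/L = 0.051*(0.58 - (0.53))/0.331 = 0.0077

0.0077 rad/s


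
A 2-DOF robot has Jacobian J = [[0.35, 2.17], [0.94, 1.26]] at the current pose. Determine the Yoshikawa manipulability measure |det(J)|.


det(J) = 0.35*1.26 - (2.17)*(0.94) = -1.5988
|det(J)| = 1.5988

1.5988


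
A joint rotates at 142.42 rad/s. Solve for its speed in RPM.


RPM = 142.42 * 60/(2*pi) = 1360.0108

1360.0108 RPM


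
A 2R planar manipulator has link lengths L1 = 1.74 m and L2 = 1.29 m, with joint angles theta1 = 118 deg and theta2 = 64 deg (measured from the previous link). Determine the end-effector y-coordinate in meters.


y = L1*sin(th1) + L2*sin(th1+th2) = 1.74*sin(118 deg) + 1.29*sin(182 deg) = 1.4913

1.4913 m


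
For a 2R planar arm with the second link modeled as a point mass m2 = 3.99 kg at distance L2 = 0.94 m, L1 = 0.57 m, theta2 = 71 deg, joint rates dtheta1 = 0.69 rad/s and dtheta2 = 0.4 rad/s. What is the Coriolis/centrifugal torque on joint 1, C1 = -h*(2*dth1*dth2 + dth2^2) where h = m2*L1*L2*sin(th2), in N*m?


h = m2*L1*L2*sin(th2) = 3.99*0.57*0.94*sin(71 deg) = 2.021369
C1 = -h*(2*0.69*0.4 + 0.4^2) = -2.021369*0.7120 = -1.4392

-1.4392 N*m


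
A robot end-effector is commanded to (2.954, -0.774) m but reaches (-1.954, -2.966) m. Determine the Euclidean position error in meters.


dx = -1.954 - (2.954) = -4.9080, dy = -2.966 - (-0.774) = -2.1920
err = sqrt(24.088464 + 4.804864) = 5.3753

5.3753 m


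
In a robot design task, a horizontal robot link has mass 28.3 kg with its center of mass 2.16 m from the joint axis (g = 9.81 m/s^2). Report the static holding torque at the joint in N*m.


tau = m*g*L = 28.3 * 9.81 * 2.16 = 599.6657

599.6657 N*m


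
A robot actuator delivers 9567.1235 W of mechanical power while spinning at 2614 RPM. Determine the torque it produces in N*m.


omega = 2614 * 2*pi/60 = 273.737440 rad/s
tau = P / omega = 9567.1235 / 273.737440 = 34.9500

34.9500 N*m


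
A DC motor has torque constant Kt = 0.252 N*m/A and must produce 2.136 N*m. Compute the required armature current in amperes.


I = tau / Kt = 2.136/0.252 = 8.4762

8.4762 A


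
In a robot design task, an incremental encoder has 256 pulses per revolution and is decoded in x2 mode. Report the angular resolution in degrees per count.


resolution = 360 / (PPR * 2) = 360 / 512 = 0.7031

0.7031 degrees


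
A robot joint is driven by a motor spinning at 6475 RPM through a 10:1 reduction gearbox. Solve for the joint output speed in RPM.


omega_joint = omega_motor / N = 6475 / 10 = 647.5000

647.5000 RPM


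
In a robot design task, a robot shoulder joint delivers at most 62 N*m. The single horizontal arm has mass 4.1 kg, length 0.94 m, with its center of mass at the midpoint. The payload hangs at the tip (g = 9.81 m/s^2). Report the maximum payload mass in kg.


tau_arm = m_arm*g*(L/2) = 4.1*9.81*0.94/2 = 18.9039 N*m
tau_payload = tau_max - tau_arm = 62 - 18.9039 = 43.0961
m_payload = tau_payload / (g*L) = 43.0961 / (9.81*0.94) = 4.6735

4.6735 kg


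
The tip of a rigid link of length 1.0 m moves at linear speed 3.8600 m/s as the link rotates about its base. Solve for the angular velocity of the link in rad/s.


omega = v / L = 3.8600 / 1.0 = 3.8600

3.8600 rad/s


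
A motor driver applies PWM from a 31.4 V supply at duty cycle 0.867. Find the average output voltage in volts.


V_avg = V_supply * D = 31.4*0.867 = 27.2238

27.2238 V


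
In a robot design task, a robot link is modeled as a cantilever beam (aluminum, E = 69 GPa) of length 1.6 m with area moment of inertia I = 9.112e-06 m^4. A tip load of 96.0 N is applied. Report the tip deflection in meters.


delta = F*L^3/(3*E*I) = 96.0*1.6^3/(3*6.900e+10*9.112e-06)
      = 393.216/1886184 = 2.0847e-04

2.0847e-04 m


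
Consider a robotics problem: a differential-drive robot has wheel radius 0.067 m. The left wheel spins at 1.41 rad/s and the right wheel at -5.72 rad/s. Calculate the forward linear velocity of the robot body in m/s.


v = r*(wR + wL)/2 = 0.067*(-5.72 + 1.41)/2 = -0.1444

-0.1444 m/s


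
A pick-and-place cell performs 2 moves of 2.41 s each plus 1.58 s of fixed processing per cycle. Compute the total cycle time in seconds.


T = 2*2.41 + 1.58 = 6.4000

6.4000 s


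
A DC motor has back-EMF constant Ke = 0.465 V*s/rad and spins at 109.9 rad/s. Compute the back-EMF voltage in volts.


V_emf = Ke * omega = 0.465*109.9 = 51.1035

51.1035 V


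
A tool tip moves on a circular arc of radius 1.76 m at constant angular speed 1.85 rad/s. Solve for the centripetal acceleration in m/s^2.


a_c = omega^2 * r = 1.85^2 * 1.76 = 6.0236

6.0236 m/s^2


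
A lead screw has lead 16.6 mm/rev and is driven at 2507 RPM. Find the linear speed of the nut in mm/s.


v = lead * (RPM/60) = 16.6*2507/60 = 693.6033

693.6033 mm/s


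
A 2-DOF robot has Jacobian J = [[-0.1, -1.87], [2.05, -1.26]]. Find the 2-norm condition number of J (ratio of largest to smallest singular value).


JJ^T eigenvalues: trace(JJ^T) = 9.2970, det(JJ^T) = det(J)^2 = 15.67764025
s_max^2 = (9.2970 + sqrt(23.72364800))/2 = 7.08384638
s_min^2 = (9.2970 - sqrt(23.72364800))/2 = 2.21315362
kappa = s_max/s_min = sqrt(7.08384638/2.21315362) = 1.7891

1.7891


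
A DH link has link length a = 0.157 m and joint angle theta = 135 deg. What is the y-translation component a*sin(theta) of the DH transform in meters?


a*sin(theta) = 0.157*sin(135 deg) = 0.1110

0.1110 m


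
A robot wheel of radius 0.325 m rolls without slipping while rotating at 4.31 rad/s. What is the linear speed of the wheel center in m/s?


v = omega * r = 4.31 * 0.325 = 1.4007

1.4007 m/s


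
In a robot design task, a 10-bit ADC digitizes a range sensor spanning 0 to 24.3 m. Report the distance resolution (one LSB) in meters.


res = range / 2^n = 24.3/2^10 = 24.3/1024 = 0.0237

0.0237 m


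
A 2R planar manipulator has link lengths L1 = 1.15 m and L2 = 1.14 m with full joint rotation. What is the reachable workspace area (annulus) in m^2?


r_max = L1 + L2 = 2.2900, r_min = |L1 - L2| = 0.0100
A = pi*(r_max^2 - r_min^2) = pi*(5.2441 - 0.0001) = 16.4745

16.4745 m^2


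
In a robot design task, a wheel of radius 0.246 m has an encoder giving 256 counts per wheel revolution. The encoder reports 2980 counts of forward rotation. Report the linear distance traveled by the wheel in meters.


revs = 2980/256 = 11.640625
d = revs * 2*pi*r = 11.640625 * 2*pi*0.246 = 17.9925

17.9925 m


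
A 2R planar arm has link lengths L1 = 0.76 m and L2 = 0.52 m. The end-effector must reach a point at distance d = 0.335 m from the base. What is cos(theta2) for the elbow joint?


cos(th2) = (d^2 - L1^2 - L2^2)/(2*L1*L2) = (0.335^2 - 0.76^2 - 0.52^2)/(2*0.76*0.52) = -0.9309

-0.9309


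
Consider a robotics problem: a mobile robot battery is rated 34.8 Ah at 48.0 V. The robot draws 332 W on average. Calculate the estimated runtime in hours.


E = 34.8*48.0 = 1670.4000 Wh
t = E/P = 1670.4000/332 = 5.0313

5.0313 hours


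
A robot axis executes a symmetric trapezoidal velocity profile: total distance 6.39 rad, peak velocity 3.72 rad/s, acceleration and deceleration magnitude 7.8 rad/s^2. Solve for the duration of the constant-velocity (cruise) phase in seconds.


t_acc = v/a = 0.476923 s, d_acc = v^2/(2a) = 0.887077 rad each
d_cruise = 6.39 - 2*0.887077 = 4.615846 rad
t_cruise = d_cruise/v = 4.615846/3.72 = 1.2408

1.2408 s


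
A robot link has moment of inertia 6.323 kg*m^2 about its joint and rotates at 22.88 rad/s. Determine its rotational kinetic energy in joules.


KE = (1/2)*I*omega^2 = 0.5*6.323*22.88^2 = 1655.0275

1655.0275 J


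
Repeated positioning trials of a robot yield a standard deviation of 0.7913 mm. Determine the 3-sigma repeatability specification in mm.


repeatability = 3*sigma = 3*0.7913 = 2.3739

2.3739 mm


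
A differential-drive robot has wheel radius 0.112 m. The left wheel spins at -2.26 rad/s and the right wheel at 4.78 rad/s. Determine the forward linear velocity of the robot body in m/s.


v = r*(wR + wL)/2 = 0.112*(4.78 + -2.26)/2 = 0.1411

0.1411 m/s


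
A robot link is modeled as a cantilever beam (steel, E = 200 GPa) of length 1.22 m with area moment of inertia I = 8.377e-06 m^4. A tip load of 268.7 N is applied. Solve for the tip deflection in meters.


delta = F*L^3/(3*E*I) = 268.7*1.22^3/(3*2.000e+11*8.377e-06)
      = 487.9183576/5026200 = 9.7075e-05

9.7075e-05 m


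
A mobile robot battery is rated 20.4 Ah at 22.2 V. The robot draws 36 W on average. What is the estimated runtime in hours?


E = 20.4*22.2 = 452.8800 Wh
t = E/P = 452.8800/36 = 12.5800

12.5800 hours


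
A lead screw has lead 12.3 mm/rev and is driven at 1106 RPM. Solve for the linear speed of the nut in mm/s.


v = lead * (RPM/60) = 12.3*1106/60 = 226.7300

226.7300 mm/s


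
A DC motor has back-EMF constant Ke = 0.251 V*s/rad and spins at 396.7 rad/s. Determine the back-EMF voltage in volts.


V_emf = Ke * omega = 0.251*396.7 = 99.5717

99.5717 V


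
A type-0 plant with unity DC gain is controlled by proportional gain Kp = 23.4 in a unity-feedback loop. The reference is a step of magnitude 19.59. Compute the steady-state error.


e_ss = R/(1 + Kp) = 19.59/(1 + 23.4) = 19.59/24.4000 = 0.8029

0.8029


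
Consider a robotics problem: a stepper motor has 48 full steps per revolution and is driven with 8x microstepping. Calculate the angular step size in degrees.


step = 360/(48*8) = 360/384 = 0.9375

0.9375 degrees


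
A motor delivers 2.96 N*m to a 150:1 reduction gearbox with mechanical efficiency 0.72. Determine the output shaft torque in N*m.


tau_out = tau_in * N * eta = 2.96 * 150 * 0.72 = 319.6800

319.6800 N*m


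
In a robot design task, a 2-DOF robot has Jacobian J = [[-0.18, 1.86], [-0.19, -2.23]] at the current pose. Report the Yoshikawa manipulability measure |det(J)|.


det(J) = -0.18*-2.23 - (1.86)*(-0.19) = 0.7548
|det(J)| = 0.7548

0.7548


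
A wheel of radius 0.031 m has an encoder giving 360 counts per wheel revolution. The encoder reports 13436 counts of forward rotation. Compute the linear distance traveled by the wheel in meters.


revs = 13436/360 = 37.322222
d = revs * 2*pi*r = 37.322222 * 2*pi*0.031 = 7.2696

7.2696 m


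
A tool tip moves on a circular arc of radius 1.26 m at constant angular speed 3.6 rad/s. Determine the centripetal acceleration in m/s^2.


a_c = omega^2 * r = 3.6^2 * 1.26 = 16.3296

16.3296 m/s^2


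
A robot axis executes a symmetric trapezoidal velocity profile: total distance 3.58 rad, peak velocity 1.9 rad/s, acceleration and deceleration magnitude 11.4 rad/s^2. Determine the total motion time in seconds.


t_acc = v/a = 1.9/11.4 = 0.166667 s
d_acc = v^2/(2a) = 0.158333 rad (each ramp)
d_cruise = 3.58 - 2*0.158333 = 3.263334 rad
t_cruise = 3.263334/1.9 = 1.717544 s
t_total = 2*0.166667 + 1.717544 = 2.0509

2.0509 s


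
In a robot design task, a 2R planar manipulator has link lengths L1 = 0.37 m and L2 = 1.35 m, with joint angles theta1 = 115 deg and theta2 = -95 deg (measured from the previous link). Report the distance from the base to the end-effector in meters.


x = L1*cos(th1) + L2*cos(th1+th2) = 1.112216
y = L1*sin(th1) + L2*sin(th1+th2) = 0.797061
d = sqrt(x^2 + y^2) = sqrt(1.237024 + 0.635306) = 1.3683

1.3683 m


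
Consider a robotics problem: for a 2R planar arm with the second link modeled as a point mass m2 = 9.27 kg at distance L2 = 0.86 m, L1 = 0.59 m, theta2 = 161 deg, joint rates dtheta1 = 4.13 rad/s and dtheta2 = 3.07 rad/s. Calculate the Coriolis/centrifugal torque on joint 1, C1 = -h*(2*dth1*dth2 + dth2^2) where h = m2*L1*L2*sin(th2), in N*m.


h = m2*L1*L2*sin(th2) = 9.27*0.59*0.86*sin(161 deg) = 1.531342
C1 = -h*(2*4.13*3.07 + 3.07^2) = -1.531342*34.7831 = -53.2648

-53.2648 N*m


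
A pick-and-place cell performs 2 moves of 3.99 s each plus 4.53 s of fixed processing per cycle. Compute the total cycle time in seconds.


T = 2*3.99 + 4.53 = 12.5100

12.5100 s


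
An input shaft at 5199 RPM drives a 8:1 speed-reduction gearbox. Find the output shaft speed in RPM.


omega_out = omega_in / N = 5199 / 8 = 649.8750

649.8750 RPM


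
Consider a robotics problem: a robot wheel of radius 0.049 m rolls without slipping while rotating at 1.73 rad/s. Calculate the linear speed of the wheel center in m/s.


v = omega * r = 1.73 * 0.049 = 0.0848

0.0848 m/s


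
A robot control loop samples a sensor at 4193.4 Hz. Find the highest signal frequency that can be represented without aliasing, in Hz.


f_max = f_s/2 = 4193.4/2 = 2096.7000

2096.7000 Hz


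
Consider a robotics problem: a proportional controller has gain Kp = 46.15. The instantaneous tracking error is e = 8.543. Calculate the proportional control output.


u_P = Kp * e = 46.15 * 8.543 = 394.2594

394.2594


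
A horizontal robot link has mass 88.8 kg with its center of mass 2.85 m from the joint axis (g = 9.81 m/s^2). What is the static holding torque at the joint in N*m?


tau = m*g*L = 88.8 * 9.81 * 2.85 = 2482.7148

2482.7148 N*m


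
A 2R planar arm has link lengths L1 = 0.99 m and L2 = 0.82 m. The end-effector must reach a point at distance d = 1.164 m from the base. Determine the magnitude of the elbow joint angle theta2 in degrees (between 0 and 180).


cos(th2) = (d^2 - L1^2 - L2^2)/(2*L1*L2) = (1.164^2 - 0.99^2 - 0.82^2)/(2*0.99*0.82) = -0.18329884
th2 = acos(-0.18329884) = 100.5620 deg

100.5620 degrees


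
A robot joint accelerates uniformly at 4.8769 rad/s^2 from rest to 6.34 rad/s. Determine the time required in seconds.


t = delta_omega / alpha = 6.34 / 4.8769 = 1.3000

1.3000 s


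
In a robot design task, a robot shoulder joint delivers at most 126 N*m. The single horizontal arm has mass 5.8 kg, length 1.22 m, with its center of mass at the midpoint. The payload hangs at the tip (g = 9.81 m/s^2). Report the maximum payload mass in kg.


tau_arm = m_arm*g*(L/2) = 5.8*9.81*1.22/2 = 34.7078 N*m
tau_payload = tau_max - tau_arm = 126 - 34.7078 = 91.2922
m_payload = tau_payload / (g*L) = 91.2922 / (9.81*1.22) = 7.6279

7.6279 kg


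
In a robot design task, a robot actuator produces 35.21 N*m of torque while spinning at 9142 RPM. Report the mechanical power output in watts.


omega = 9142 * 2*pi/60 = 957.348001 rad/s
P = tau * omega = 35.21 * 957.348001 = 33708.2231

33708.2231 W


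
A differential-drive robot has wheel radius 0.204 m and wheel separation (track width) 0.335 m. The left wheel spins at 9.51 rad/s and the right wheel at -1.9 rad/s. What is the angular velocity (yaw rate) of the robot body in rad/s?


omega = r*(wR - wL)/L = 0.204*(-1.9 - (9.51))/0.335 = -6.9482

-6.9482 rad/s


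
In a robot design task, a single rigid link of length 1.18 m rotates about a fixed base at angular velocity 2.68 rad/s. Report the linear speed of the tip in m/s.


v = L*omega = 1.18 * 2.68 = 3.1624

3.1624 m/s


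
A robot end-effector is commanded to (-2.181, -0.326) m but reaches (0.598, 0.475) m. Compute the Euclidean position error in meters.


dx = 0.598 - (-2.181) = 2.7790, dy = 0.475 - (-0.326) = 0.8010
err = sqrt(7.722841 + 0.641601) = 2.8921

2.8921 m


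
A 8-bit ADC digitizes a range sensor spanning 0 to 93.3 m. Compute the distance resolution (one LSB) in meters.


res = range / 2^n = 93.3/2^8 = 93.3/256 = 0.3645

0.3645 m


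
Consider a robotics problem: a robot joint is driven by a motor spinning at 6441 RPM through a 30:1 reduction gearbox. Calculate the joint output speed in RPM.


omega_joint = omega_motor / N = 6441 / 30 = 214.7000

214.7000 RPM


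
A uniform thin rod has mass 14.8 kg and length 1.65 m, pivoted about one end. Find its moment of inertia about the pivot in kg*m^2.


I = (1/3)*m*L^2 = (1/3)*14.8*1.65^2 = 13.4310

13.4310 kg*m^2


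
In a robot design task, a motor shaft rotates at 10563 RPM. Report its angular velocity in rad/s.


omega = 10563 * 2*pi/60 = 1106.1548

1106.1548 rad/s


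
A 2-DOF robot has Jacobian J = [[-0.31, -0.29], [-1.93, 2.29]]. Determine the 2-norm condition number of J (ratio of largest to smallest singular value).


JJ^T eigenvalues: trace(JJ^T) = 9.1492, det(JJ^T) = det(J)^2 = 1.61188416
s_max^2 = (9.1492 + sqrt(77.26032400))/2 = 8.96949260
s_min^2 = (9.1492 - sqrt(77.26032400))/2 = 0.17970740
kappa = s_max/s_min = sqrt(8.96949260/0.17970740) = 7.0648

7.0648


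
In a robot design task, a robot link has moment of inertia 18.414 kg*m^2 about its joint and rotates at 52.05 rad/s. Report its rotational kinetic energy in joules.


KE = (1/2)*I*omega^2 = 0.5*18.414*52.05^2 = 24943.6274

24943.6274 J


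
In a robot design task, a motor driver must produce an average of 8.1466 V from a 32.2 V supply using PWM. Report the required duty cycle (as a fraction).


D = V_avg/V_supply = 8.1466/32.2 = 0.2530

0.2530


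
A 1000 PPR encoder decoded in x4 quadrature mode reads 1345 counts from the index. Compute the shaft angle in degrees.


angle = counts * 360 / (PPR*4) = 1345 * 360 / 4000 = 121.0500

121.0500 degrees


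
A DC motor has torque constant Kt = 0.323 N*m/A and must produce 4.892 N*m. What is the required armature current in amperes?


I = tau / Kt = 4.892/0.323 = 15.1455

15.1455 A


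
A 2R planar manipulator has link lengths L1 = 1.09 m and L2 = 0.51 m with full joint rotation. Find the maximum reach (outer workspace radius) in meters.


r_max = L1 + L2 = 1.09 + 0.51 = 1.6000

1.6000 m


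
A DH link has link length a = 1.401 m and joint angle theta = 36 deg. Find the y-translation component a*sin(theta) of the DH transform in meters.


a*sin(theta) = 1.401*sin(36 deg) = 0.8235

0.8235 m


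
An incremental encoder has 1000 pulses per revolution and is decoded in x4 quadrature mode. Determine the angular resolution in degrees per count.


resolution = 360 / (PPR * 4) = 360 / 4000 = 0.0900

0.0900 degrees


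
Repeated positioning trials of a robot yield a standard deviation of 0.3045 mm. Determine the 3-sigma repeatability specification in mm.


repeatability = 3*sigma = 3*0.3045 = 0.9135

0.9135 mm


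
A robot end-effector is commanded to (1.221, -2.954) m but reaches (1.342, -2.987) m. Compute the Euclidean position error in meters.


dx = 1.342 - (1.221) = 0.1210, dy = -2.987 - (-2.954) = -0.0330
err = sqrt(0.014641 + 0.001089) = 0.1254

0.1254 m


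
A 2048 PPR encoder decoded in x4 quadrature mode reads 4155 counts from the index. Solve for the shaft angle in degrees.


angle = counts * 360 / (PPR*4) = 4155 * 360 / 8192 = 182.5928

182.5928 degrees


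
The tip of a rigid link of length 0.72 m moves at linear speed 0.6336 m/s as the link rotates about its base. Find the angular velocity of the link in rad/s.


omega = v / L = 0.6336 / 0.72 = 0.8800

0.8800 rad/s


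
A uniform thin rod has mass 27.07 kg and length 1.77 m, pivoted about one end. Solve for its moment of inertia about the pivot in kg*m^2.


I = (1/3)*m*L^2 = (1/3)*27.07*1.77^2 = 28.2692

28.2692 kg*m^2


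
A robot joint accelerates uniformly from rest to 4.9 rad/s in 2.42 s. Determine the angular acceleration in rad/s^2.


alpha = delta_omega / t = 4.9 / 2.42 = 2.0248

2.0248 rad/s^2


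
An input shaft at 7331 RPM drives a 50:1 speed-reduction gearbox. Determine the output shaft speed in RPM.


omega_out = omega_in / N = 7331 / 50 = 146.6200

146.6200 RPM


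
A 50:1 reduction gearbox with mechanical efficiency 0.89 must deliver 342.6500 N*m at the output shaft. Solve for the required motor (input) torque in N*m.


tau_in = tau_out / (N * eta) = 342.6500 / (50 * 0.89) = 7.7000

7.7000 N*m


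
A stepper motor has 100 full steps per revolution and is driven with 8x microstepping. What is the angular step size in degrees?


step = 360/(100*8) = 360/800 = 0.4500

0.4500 degrees


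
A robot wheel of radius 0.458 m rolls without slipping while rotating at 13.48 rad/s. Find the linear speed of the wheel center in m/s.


v = omega * r = 13.48 * 0.458 = 6.1738

6.1738 m/s


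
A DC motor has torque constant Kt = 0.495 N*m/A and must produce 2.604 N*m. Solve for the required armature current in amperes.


I = tau / Kt = 2.604/0.495 = 5.2606

5.2606 A


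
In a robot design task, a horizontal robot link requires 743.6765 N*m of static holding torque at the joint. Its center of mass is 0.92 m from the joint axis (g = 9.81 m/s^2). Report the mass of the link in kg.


m = tau / (g*L) = 743.6765 / (9.81 * 0.92) = 82.4000

82.4000 kg


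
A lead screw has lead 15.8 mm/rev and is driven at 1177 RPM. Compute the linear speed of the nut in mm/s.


v = lead * (RPM/60) = 15.8*1177/60 = 309.9433

309.9433 mm/s


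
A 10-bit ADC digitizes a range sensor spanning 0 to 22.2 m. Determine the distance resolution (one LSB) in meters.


res = range / 2^n = 22.2/2^10 = 22.2/1024 = 0.0217

0.0217 m


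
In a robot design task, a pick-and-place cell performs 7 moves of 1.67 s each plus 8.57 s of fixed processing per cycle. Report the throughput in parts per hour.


T_cycle = 7*1.67 + 8.57 = 20.2600 s
rate = 3600/T = 177.6900

177.6900 parts/hour


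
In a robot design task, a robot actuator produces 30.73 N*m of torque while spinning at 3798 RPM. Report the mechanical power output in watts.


omega = 3798 * 2*pi/60 = 397.725630 rad/s
P = tau * omega = 30.73 * 397.725630 = 12222.1086

12222.1086 W


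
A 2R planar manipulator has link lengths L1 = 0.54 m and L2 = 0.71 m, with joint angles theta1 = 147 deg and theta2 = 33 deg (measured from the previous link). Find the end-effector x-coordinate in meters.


x = L1*cos(th1) + L2*cos(th1+th2) = 0.54*cos(147 deg) + 0.71*cos(180 deg) = -1.1629

-1.1629 m


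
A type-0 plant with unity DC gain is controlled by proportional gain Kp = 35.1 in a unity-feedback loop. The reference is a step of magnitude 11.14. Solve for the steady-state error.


e_ss = R/(1 + Kp) = 11.14/(1 + 35.1) = 11.14/36.1000 = 0.3086

0.3086


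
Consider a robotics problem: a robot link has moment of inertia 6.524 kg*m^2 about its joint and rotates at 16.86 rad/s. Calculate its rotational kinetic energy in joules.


KE = (1/2)*I*omega^2 = 0.5*6.524*16.86^2 = 927.2548

927.2548 J


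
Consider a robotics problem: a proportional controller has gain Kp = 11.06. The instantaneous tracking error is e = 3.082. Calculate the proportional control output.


u_P = Kp * e = 11.06 * 3.082 = 34.0869

34.0869


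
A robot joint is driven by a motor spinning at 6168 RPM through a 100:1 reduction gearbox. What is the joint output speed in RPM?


omega_joint = omega_motor / N = 6168 / 100 = 61.6800

61.6800 RPM


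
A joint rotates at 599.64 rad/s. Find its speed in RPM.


RPM = 599.64 * 60/(2*pi) = 5726.1402

5726.1402 RPM


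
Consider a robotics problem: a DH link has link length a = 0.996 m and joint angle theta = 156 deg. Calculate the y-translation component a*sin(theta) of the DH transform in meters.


a*sin(theta) = 0.996*sin(156 deg) = 0.4051

0.4051 m


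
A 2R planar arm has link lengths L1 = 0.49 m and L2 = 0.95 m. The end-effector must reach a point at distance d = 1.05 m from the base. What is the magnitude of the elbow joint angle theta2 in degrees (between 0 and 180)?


cos(th2) = (d^2 - L1^2 - L2^2)/(2*L1*L2) = (1.05^2 - 0.49^2 - 0.95^2)/(2*0.49*0.95) = -0.04307197
th2 = acos(-0.04307197) = 92.4686 deg

92.4686 degrees


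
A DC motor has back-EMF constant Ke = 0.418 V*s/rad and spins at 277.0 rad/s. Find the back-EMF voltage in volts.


V_emf = Ke * omega = 0.418*277.0 = 115.7860

115.7860 V


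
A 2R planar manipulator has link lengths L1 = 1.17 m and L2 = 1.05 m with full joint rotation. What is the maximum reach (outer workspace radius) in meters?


r_max = L1 + L2 = 1.17 + 1.05 = 2.2200

2.2200 m


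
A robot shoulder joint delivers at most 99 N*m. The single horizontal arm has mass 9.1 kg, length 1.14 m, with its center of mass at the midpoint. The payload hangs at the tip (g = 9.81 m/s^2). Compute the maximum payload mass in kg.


tau_arm = m_arm*g*(L/2) = 9.1*9.81*1.14/2 = 50.8845 N*m
tau_payload = tau_max - tau_arm = 99 - 50.8845 = 48.1155
m_payload = tau_payload / (g*L) = 48.1155 / (9.81*1.14) = 4.3024

4.3024 kg


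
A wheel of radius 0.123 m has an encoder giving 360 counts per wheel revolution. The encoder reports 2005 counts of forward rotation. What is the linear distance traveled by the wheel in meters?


revs = 2005/360 = 5.569444
d = revs * 2*pi*r = 5.569444 * 2*pi*0.123 = 4.3042

4.3042 m


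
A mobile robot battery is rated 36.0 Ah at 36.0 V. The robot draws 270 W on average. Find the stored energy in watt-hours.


E = capacity * V = 36.0*36.0 = 1296.0000

1296.0000 Wh


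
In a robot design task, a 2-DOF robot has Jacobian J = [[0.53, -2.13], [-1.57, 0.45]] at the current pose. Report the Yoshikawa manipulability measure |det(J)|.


det(J) = 0.53*0.45 - (-2.13)*(-1.57) = -3.1056
|det(J)| = 3.1056

3.1056


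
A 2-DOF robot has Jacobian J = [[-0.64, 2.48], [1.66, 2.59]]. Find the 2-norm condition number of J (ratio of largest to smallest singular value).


JJ^T eigenvalues: trace(JJ^T) = 16.0237, det(JJ^T) = det(J)^2 = 33.34369536
s_max^2 = (16.0237 + sqrt(123.38418025))/2 = 13.56577159
s_min^2 = (16.0237 - sqrt(123.38418025))/2 = 2.45792841
kappa = s_max/s_min = sqrt(13.56577159/2.45792841) = 2.3493

2.3493


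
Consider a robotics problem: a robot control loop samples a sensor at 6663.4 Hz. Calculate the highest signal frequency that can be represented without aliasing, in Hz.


f_max = f_s/2 = 6663.4/2 = 3331.7000

3331.7000 Hz


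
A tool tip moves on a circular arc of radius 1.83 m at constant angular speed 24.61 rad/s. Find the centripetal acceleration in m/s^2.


a_c = omega^2 * r = 24.61^2 * 1.83 = 1108.3433

1108.3433 m/s^2


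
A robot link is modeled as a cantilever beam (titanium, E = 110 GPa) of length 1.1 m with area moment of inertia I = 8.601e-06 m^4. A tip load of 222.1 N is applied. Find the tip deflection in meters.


delta = F*L^3/(3*E*I) = 222.1*1.1^3/(3*1.100e+11*8.601e-06)
      = 295.6151/2838330 = 1.0415e-04

1.0415e-04 m


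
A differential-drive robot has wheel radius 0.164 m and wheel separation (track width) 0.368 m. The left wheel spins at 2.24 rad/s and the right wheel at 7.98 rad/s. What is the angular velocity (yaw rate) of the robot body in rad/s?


omega = r*(wR - wL)/L = 0.164*(7.98 - (2.24))/0.368 = 2.5580

2.5580 rad/s
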